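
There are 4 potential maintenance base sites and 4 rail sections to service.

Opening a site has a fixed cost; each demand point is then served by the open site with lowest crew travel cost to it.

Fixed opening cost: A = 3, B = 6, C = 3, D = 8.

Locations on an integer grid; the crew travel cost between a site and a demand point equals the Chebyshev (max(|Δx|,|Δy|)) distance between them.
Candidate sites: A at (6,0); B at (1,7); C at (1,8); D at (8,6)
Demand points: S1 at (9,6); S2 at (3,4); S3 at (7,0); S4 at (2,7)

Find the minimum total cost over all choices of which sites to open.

Open {A, C}: assign each demand point to its cheapest open site.
  S1→A 6, S2→A 4, S3→A 1, S4→C 1
  crew travel cost 12, fixed 6 → total 18.
Compare {A, B}: crew travel cost 11 + fixed 9 = 20.
Compare {A}: crew travel cost 18 + fixed 3 = 21.
Compare {A, C, D}: crew travel cost 7 + fixed 14 = 21.
All other subsets cost ≥ 20. Minimum total cost: 18.

18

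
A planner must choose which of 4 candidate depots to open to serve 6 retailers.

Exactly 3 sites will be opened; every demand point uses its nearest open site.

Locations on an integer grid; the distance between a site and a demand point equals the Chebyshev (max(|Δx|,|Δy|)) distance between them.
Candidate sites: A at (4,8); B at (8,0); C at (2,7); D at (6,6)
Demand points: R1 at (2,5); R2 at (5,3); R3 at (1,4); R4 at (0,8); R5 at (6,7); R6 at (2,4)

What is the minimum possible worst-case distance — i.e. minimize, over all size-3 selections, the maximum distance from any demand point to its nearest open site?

Open {A, B, C}.
  Farthest demand point is R2 at distance 3 (to B); all others are ≤ 3.
With {A, C, D} the worst case is 3.
With {B, C, D} the worst case is 3.
No size-3 selection achieves below 3.

3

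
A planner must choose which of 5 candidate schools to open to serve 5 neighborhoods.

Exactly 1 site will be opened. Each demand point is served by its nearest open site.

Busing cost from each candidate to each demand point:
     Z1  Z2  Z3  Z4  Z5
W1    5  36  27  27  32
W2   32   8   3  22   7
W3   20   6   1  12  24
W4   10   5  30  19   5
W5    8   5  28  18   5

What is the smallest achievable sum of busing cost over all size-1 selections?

63

Open {W3}.
  Z1→W3 20, Z2→W3 6, Z3→W3 1, Z4→W3 12, Z5→W3 24  ⇒ total 63.
Compare {W5}: total 64.
Compare {W4}: total 69.
No size-1 selection does better; minimum is 63.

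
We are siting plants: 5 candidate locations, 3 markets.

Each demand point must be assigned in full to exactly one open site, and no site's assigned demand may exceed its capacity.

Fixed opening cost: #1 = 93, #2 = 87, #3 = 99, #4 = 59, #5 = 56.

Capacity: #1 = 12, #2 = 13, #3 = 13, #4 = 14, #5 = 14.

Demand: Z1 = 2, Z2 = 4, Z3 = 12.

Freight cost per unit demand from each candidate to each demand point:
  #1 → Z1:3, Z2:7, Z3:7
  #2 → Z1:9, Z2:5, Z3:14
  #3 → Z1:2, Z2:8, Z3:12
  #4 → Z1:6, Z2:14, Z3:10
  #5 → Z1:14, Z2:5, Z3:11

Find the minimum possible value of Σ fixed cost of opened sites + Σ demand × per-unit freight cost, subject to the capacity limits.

267

Open {#4, #5}; cheapest assignment that respects the capacities:
  #4 (cap 14, load 14): Z1, Z3 — cost 2×6 + 12×10 = 132
  #5 (cap 14, load 4): Z2 — cost 4×5 = 20
  Shipping 152, fixed 115 → total 267.
  Any other capacity-feasible assignment to {#4, #5} ships for at least 152.
Compare {#1, #5}: its best feasible assignment gives total 281.
Compare {#2, #4}: its best feasible assignment gives total 298.
Every other set of open sites that can feasibly serve all demand totals ≥ 281 even under its best assignment. Minimum: 267.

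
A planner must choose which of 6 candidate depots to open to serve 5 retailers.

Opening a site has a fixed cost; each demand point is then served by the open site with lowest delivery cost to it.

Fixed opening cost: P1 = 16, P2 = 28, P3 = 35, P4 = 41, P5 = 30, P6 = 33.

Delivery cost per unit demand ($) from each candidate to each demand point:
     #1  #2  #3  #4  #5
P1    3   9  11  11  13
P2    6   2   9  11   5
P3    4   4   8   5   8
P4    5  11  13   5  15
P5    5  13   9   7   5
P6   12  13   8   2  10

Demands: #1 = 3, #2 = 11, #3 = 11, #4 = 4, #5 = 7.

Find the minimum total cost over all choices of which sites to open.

Open {P2, P6}: assign each demand point to its cheapest open site.
  #1→P2 3×6=18, #2→P2 11×2=22, #3→P6 11×8=88, #4→P6 4×2=8, #5→P2 7×5=35
  delivery cost 171, fixed 61 → total 232.
Compare {P1, P2, P6}: delivery cost 162 + fixed 77 = 239.
Compare {P2, P3}: delivery cost 177 + fixed 63 = 240.
Compare {P2}: delivery cost 218 + fixed 28 = 246.
All other subsets cost ≥ 239. Minimum total cost: 232.

232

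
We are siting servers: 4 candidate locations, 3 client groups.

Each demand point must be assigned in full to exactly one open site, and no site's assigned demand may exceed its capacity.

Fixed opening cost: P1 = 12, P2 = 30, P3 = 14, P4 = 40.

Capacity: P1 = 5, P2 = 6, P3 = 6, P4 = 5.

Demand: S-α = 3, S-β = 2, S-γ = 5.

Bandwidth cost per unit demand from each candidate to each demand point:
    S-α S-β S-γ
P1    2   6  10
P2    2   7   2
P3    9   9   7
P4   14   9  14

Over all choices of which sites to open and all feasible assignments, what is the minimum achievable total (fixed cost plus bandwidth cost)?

70

Open {P1, P2}; cheapest assignment that respects the capacities:
  P1 (cap 5, load 5): S-α, S-β — cost 3×2 + 2×6 = 18
  P2 (cap 6, load 5): S-γ — cost 5×2 = 10
  Shipping 28, fixed 42 → total 70.
  Any other capacity-feasible assignment to {P1, P2} ships for at least 28.
Compare {P1, P3}: its best feasible assignment gives total 79.
Compare {P1, P2, P3}: its best feasible assignment gives total 84.
Every other set of open sites that can feasibly serve all demand totals ≥ 79 even under its best assignment. Minimum: 70.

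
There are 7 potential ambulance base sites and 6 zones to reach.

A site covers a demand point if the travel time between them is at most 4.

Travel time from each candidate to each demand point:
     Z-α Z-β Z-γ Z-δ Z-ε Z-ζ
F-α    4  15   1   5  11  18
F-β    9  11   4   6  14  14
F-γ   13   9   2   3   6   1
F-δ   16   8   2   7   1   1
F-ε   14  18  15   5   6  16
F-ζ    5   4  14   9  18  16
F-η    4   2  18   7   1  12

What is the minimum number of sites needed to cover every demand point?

2

Coverage sets (demand points within 4 of each site):
  F-α: {Z-α, Z-γ}
  F-β: {Z-γ}
  F-γ: {Z-γ, Z-δ, Z-ζ}
  F-δ: {Z-γ, Z-ε, Z-ζ}
  F-ε: {}
  F-ζ: {Z-β}
  F-η: {Z-α, Z-β, Z-ε}
No single site covers all 6 demand points.
But {F-γ, F-η} covers everything, so the minimum is 2.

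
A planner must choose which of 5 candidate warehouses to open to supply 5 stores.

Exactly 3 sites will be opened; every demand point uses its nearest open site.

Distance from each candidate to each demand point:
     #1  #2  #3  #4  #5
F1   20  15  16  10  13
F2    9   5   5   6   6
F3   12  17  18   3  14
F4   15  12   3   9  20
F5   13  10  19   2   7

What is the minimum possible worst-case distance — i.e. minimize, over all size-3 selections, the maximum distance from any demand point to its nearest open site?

Open {F1, F2, F3}.
  Farthest demand point is #1 at distance 9 (to F2); all others are ≤ 9.
With {F1, F2, F4} the worst case is 9.
With {F1, F2, F5} the worst case is 9.
No size-3 selection achieves below 9.

9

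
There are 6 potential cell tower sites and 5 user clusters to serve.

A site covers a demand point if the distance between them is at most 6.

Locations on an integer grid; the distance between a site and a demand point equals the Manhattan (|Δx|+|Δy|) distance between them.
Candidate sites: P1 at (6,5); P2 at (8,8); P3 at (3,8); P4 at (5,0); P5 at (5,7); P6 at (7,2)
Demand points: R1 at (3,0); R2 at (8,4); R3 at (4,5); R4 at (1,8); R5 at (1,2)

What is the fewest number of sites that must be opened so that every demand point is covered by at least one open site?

Coverage sets (demand points within 6 of each site):
  P1: {R2, R3}
  P2: {R2}
  P3: {R3, R4}
  P4: {R1, R3, R5}
  P5: {R2, R3, R4}
  P6: {R1, R2, R3, R5}
No single site covers all 5 demand points.
But {P3, P6} covers everything, so the minimum is 2.

2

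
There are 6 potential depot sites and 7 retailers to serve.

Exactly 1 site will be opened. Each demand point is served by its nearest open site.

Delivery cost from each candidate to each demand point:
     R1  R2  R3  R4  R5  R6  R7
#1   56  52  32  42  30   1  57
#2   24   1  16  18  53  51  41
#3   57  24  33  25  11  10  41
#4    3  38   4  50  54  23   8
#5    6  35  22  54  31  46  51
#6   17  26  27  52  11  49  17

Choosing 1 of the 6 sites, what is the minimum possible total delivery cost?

Open {#4}.
  R1→#4 3, R2→#4 38, R3→#4 4, R4→#4 50, R5→#4 54, R6→#4 23, R7→#4 8  ⇒ total 180.
Compare {#6}: total 199.
Compare {#3}: total 201.
No size-1 selection does better; minimum is 180.

180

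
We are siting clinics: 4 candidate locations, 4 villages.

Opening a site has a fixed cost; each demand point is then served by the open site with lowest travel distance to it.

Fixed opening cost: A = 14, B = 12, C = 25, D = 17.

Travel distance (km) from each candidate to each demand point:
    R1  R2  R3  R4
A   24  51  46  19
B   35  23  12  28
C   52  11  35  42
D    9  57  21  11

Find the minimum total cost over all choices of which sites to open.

84

Open {B, D}: assign each demand point to its cheapest open site.
  R1→D 9, R2→B 23, R3→B 12, R4→D 11
  travel distance 55, fixed 29 → total 84.
Compare {C, D}: travel distance 52 + fixed 42 = 94.
Compare {B, C, D}: travel distance 43 + fixed 54 = 97.
Compare {A, B, D}: travel distance 55 + fixed 43 = 98.
All other subsets cost ≥ 94. Minimum total cost: 84.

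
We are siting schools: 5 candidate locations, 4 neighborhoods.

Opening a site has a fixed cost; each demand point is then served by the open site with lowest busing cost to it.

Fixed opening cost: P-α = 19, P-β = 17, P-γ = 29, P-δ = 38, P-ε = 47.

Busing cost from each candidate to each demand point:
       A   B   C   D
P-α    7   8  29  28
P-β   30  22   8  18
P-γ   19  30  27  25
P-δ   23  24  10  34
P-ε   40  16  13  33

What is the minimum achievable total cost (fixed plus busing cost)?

Open {P-α, P-β}: assign each demand point to its cheapest open site.
  A→P-α 7, B→P-α 8, C→P-β 8, D→P-β 18
  busing cost 41, fixed 36 → total 77.
Compare {P-α}: busing cost 72 + fixed 19 = 91.
Compare {P-β}: busing cost 78 + fixed 17 = 95.
Compare {P-α, P-β, P-γ}: busing cost 41 + fixed 65 = 106.
All other subsets cost ≥ 91. Minimum total cost: 77.

77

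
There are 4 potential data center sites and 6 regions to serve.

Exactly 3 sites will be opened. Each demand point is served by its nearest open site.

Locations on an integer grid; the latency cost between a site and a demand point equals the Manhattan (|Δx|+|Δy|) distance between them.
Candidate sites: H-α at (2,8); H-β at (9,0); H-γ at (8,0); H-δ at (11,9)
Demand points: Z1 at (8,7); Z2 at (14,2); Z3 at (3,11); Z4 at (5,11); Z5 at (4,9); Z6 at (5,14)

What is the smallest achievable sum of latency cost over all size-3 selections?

34

Open {H-α, H-β, H-δ}.
  Z1→H-δ 5, Z2→H-β 7, Z3→H-α 4, Z4→H-α 6, Z5→H-α 3, Z6→H-α 9  ⇒ total 34.
Compare {H-α, H-γ, H-δ}: total 35.
Compare {H-α, H-β, H-γ}: total 36.
No size-3 selection does better; minimum is 34.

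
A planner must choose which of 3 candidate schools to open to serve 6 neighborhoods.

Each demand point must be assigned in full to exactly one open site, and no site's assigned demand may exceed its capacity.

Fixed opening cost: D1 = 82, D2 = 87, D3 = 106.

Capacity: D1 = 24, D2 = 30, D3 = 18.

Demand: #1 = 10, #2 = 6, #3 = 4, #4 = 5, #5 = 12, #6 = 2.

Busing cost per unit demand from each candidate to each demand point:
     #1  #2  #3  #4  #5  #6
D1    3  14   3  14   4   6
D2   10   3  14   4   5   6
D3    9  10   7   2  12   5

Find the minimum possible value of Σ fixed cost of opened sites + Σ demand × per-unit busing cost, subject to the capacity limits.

321

Open {D1, D2}; cheapest assignment that respects the capacities:
  D1 (cap 24, load 16): #1, #3, #6 — cost 10×3 + 4×3 + 2×6 = 54
  D2 (cap 30, load 23): #2, #4, #5 — cost 6×3 + 5×4 + 12×5 = 98
  Shipping 152, fixed 169 → total 321.
  Any other capacity-feasible assignment to {D1, D2} ships for at least 152.
Compare {D1, D3}: its best feasible assignment gives total 374.
Compare {D1, D2, D3}: its best feasible assignment gives total 415.
Every other set of open sites that can feasibly serve all demand totals ≥ 374 even under its best assignment. Minimum: 321.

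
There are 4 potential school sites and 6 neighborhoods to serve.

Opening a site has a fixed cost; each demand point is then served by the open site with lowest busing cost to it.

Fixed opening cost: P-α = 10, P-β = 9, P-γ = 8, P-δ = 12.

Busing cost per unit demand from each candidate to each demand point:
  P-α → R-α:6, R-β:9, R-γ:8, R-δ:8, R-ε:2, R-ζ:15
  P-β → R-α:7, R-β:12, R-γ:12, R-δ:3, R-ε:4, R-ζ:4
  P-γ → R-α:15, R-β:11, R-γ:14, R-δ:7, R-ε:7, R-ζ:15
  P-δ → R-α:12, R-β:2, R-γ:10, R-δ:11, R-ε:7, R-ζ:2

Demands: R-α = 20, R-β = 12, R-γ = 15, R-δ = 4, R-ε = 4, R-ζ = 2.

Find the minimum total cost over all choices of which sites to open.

319

Open {P-α, P-β, P-δ}: assign each demand point to its cheapest open site.
  R-α→P-α 20×6=120, R-β→P-δ 12×2=24, R-γ→P-α 15×8=120, R-δ→P-β 4×3=12, R-ε→P-α 4×2=8, R-ζ→P-δ 2×2=4
  busing cost 288, fixed 31 → total 319.
Compare {P-α, P-β, P-γ, P-δ}: busing cost 288 + fixed 39 = 327.
Compare {P-α, P-δ}: busing cost 308 + fixed 22 = 330.
Compare {P-α, P-γ, P-δ}: busing cost 304 + fixed 30 = 334.
All other subsets cost ≥ 327. Minimum total cost: 319.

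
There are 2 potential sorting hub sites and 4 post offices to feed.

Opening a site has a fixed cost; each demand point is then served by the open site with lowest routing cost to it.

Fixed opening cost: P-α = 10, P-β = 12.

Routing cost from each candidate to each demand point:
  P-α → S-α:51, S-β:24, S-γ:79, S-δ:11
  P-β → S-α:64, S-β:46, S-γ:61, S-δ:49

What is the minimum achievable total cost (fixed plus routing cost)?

169

Open {P-α, P-β}: assign each demand point to its cheapest open site.
  S-α→P-α 51, S-β→P-α 24, S-γ→P-β 61, S-δ→P-α 11
  routing cost 147, fixed 22 → total 169.
Compare {P-α}: routing cost 165 + fixed 10 = 175.
Compare {P-β}: routing cost 220 + fixed 12 = 232.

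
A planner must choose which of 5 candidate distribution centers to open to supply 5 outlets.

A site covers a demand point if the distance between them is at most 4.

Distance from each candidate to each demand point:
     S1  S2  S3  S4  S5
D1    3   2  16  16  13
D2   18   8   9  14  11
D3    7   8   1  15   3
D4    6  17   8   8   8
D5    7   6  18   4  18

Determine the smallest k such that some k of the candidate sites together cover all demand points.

Coverage sets (demand points within 4 of each site):
  D1: {S1, S2}
  D2: {}
  D3: {S3, S5}
  D4: {}
  D5: {S4}
No 2 sites suffice: every size-2 union leaves at least one demand point uncovered.
But {D1, D3, D5} covers everything, so the minimum is 3.

3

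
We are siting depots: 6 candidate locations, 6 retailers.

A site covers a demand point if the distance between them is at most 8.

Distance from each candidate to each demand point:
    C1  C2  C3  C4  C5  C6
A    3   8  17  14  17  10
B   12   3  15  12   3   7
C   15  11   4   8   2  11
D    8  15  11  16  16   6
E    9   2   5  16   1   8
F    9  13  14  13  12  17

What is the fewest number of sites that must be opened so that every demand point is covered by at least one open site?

3

Coverage sets (demand points within 8 of each site):
  A: {C1, C2}
  B: {C2, C5, C6}
  C: {C3, C4, C5}
  D: {C1, C6}
  E: {C2, C3, C5, C6}
  F: {}
No 2 sites suffice: every size-2 union leaves at least one demand point uncovered.
But {A, B, C} covers everything, so the minimum is 3.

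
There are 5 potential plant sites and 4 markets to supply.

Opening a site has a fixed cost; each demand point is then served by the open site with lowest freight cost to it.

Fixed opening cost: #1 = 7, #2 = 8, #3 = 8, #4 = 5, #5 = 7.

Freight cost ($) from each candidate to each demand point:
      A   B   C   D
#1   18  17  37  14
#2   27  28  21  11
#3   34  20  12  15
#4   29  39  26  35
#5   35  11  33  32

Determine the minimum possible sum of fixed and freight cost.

Open {#1, #3}: assign each demand point to its cheapest open site.
  A→#1 18, B→#1 17, C→#3 12, D→#1 14
  freight cost 61, fixed 15 → total 76.
Compare {#1, #3, #5}: freight cost 55 + fixed 22 = 77.
Compare {#1, #2, #3}: freight cost 58 + fixed 23 = 81.
Compare {#1, #3, #4}: freight cost 61 + fixed 20 = 81.
All other subsets cost ≥ 77. Minimum total cost: 76.

76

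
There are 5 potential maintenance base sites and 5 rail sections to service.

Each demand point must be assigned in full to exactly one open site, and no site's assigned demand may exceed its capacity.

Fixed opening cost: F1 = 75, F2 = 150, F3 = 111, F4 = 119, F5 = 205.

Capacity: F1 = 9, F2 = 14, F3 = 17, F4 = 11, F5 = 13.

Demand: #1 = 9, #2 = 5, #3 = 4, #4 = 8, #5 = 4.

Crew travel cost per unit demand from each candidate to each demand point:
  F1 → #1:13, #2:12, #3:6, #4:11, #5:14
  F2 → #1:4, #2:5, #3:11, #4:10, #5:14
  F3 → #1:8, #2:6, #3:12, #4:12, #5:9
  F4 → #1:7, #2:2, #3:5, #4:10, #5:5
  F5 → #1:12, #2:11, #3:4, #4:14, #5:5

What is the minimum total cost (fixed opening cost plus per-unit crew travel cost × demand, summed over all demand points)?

502

Open {F2, F3}; cheapest assignment that respects the capacities:
  F2 (cap 14, load 14): #1, #2 — cost 9×4 + 5×5 = 61
  F3 (cap 17, load 16): #3, #4, #5 — cost 4×12 + 8×12 + 4×9 = 180
  Shipping 241, fixed 261 → total 502.
  Any other capacity-feasible assignment to {F2, F3} ships for at least 241.
Compare {F1, F3, F4}: its best feasible assignment gives total 527.
Compare {F1, F2, F4}: its best feasible assignment gives total 533.
Every other set of open sites that can feasibly serve all demand totals ≥ 527 even under its best assignment. Minimum: 502.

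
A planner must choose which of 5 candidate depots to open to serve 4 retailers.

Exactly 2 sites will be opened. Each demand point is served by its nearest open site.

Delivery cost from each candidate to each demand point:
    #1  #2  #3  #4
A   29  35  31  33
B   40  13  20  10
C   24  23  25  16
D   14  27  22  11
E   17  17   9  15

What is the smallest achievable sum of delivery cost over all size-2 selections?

Open {B, E}.
  #1→E 17, #2→B 13, #3→E 9, #4→B 10  ⇒ total 49.
Compare {D, E}: total 51.
Compare {B, D}: total 57.
No size-2 selection does better; minimum is 49.

49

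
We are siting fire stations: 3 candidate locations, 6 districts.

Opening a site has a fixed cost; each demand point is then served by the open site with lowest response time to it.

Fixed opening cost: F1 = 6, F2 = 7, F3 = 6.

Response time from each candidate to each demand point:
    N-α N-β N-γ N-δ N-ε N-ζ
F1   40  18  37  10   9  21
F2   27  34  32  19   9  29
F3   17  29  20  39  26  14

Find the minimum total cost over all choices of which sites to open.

Open {F1, F3}: assign each demand point to its cheapest open site.
  N-α→F3 17, N-β→F1 18, N-γ→F3 20, N-δ→F1 10, N-ε→F1 9, N-ζ→F3 14
  response time 88, fixed 12 → total 100.
Compare {F1, F2, F3}: response time 88 + fixed 19 = 107.
Compare {F2, F3}: response time 108 + fixed 13 = 121.
Compare {F1, F2}: response time 117 + fixed 13 = 130.
All other subsets cost ≥ 107. Minimum total cost: 100.

100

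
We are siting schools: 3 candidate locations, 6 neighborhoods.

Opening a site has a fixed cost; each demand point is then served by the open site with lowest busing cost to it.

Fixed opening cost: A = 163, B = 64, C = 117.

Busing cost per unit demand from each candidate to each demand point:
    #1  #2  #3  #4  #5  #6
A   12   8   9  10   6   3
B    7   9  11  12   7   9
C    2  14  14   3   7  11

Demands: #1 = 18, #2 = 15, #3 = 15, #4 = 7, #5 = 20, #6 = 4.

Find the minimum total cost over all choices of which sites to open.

714

Open {B, C}: assign each demand point to its cheapest open site.
  #1→C 18×2=36, #2→B 15×9=135, #3→B 15×11=165, #4→C 7×3=21, #5→B 20×7=140, #6→B 4×9=36
  busing cost 533, fixed 181 → total 714.
Compare {A, C}: busing cost 444 + fixed 280 = 724.
Compare {B}: busing cost 686 + fixed 64 = 750.
Compare {C}: busing cost 661 + fixed 117 = 778.
All other subsets cost ≥ 724. Minimum total cost: 714.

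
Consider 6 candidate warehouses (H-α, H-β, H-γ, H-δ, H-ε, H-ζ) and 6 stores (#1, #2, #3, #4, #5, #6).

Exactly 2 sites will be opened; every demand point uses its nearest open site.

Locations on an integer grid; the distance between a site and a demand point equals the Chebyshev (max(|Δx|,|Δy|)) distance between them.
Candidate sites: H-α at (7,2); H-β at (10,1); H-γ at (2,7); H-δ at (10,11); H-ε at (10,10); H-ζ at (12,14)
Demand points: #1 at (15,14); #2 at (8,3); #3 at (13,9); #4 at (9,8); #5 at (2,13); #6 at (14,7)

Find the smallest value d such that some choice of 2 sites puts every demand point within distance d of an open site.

Open {H-γ, H-δ}.
  Farthest demand point is #2 at distance 6 (to H-γ); all others are ≤ 6.
With {H-γ, H-ε} the worst case is 6.
With {H-γ, H-ζ} the worst case is 7.
No size-2 selection achieves below 6.

6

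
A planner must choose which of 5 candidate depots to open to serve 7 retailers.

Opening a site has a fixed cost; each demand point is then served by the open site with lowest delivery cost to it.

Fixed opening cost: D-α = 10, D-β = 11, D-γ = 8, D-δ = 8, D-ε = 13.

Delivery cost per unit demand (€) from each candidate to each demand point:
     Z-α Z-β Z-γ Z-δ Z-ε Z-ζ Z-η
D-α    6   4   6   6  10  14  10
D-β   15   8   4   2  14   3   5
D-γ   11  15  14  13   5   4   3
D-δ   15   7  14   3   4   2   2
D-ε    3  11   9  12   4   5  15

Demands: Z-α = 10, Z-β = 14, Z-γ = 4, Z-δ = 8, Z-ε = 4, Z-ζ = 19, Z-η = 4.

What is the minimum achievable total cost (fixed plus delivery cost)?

Open {D-α, D-β, D-δ, D-ε}: assign each demand point to its cheapest open site.
  Z-α→D-ε 10×3=30, Z-β→D-α 14×4=56, Z-γ→D-β 4×4=16, Z-δ→D-β 8×2=16, Z-ε→D-δ 4×4=16, Z-ζ→D-δ 19×2=38, Z-η→D-δ 4×2=8
  delivery cost 180, fixed 42 → total 222.
Compare {D-α, D-δ, D-ε}: delivery cost 196 + fixed 31 = 227.
Compare {D-α, D-β, D-γ, D-δ, D-ε}: delivery cost 180 + fixed 50 = 230.
Compare {D-α, D-γ, D-δ, D-ε}: delivery cost 196 + fixed 39 = 235.
All other subsets cost ≥ 227. Minimum total cost: 222.

222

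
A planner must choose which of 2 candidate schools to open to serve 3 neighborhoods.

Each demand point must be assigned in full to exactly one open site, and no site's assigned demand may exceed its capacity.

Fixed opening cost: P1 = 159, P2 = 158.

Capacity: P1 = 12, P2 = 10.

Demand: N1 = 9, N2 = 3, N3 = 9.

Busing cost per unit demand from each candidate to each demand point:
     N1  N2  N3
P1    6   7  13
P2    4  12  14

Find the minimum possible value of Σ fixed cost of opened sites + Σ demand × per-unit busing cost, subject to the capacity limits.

Open {P1, P2}; cheapest assignment that respects the capacities:
  P1 (cap 12, load 12): N2, N3 — cost 3×7 + 9×13 = 138
  P2 (cap 10, load 9): N1 — cost 9×4 = 36
  Shipping 174, fixed 317 → total 491.
  Any other capacity-feasible assignment to {P1, P2} ships for at least 174.
Total demand is 21 and no other set of sites has combined capacity ≥ 21, so {P1, P2} is the only feasible choice of open sites. Minimum: 491.

491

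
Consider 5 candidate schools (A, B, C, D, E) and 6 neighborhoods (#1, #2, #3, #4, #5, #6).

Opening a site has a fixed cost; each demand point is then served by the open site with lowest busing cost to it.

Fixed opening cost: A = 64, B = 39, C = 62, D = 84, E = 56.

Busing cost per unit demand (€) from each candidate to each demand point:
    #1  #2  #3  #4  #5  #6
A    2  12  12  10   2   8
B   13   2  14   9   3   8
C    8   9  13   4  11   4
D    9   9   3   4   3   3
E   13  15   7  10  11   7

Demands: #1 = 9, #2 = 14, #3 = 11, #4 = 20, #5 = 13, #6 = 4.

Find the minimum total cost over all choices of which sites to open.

384

Open {A, B, D}: assign each demand point to its cheapest open site.
  #1→A 9×2=18, #2→B 14×2=28, #3→D 11×3=33, #4→D 20×4=80, #5→A 13×2=26, #6→D 4×3=12
  busing cost 197, fixed 187 → total 384.
Compare {B, D}: busing cost 273 + fixed 123 = 396.
Compare {A, B, D, E}: busing cost 197 + fixed 243 = 440.
Compare {A, D}: busing cost 295 + fixed 148 = 443.
All other subsets cost ≥ 396. Minimum total cost: 384.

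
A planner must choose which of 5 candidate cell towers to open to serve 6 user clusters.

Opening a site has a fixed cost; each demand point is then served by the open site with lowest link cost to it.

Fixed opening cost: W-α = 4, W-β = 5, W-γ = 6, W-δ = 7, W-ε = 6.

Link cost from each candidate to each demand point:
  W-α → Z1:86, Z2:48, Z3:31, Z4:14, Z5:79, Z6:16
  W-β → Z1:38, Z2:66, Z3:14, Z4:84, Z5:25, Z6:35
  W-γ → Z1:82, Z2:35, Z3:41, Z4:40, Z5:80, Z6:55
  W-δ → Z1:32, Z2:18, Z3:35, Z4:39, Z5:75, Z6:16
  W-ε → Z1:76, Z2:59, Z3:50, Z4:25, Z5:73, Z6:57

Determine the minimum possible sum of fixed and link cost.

135

Open {W-α, W-β, W-δ}: assign each demand point to its cheapest open site.
  Z1→W-δ 32, Z2→W-δ 18, Z3→W-β 14, Z4→W-α 14, Z5→W-β 25, Z6→W-α 16
  link cost 119, fixed 16 → total 135.
Compare {W-α, W-β, W-γ, W-δ}: link cost 119 + fixed 22 = 141.
Compare {W-α, W-β, W-δ, W-ε}: link cost 119 + fixed 22 = 141.
Compare {W-α, W-β, W-γ, W-δ, W-ε}: link cost 119 + fixed 28 = 147.
All other subsets cost ≥ 141. Minimum total cost: 135.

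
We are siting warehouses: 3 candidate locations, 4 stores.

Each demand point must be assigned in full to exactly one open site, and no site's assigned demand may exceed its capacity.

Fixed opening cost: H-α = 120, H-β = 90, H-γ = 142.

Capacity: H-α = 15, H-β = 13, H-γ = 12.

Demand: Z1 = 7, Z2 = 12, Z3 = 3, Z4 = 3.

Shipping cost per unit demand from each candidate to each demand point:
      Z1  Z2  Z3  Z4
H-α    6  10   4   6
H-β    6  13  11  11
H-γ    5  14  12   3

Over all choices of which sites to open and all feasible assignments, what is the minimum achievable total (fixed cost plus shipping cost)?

Open {H-α, H-β}; cheapest assignment that respects the capacities:
  H-α (cap 15, load 15): Z2, Z3 — cost 12×10 + 3×4 = 132
  H-β (cap 13, load 10): Z1, Z4 — cost 7×6 + 3×11 = 75
  Shipping 207, fixed 210 → total 417.
  Any other capacity-feasible assignment to {H-α, H-β} ships for at least 207.
Compare {H-α, H-γ}: its best feasible assignment gives total 438.
Compare {H-β, H-γ}: its best feasible assignment gives total 508.
Every other set of open sites that can feasibly serve all demand totals ≥ 438 even under its best assignment. Minimum: 417.

417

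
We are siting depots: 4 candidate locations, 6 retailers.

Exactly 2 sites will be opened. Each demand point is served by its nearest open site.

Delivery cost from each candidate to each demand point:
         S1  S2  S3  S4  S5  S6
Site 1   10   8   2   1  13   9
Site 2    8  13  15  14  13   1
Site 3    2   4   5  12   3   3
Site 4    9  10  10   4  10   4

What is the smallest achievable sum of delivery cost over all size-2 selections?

Open {Site 1, Site 3}.
  S1→Site 3 2, S2→Site 3 4, S3→Site 1 2, S4→Site 1 1, S5→Site 3 3, S6→Site 3 3  ⇒ total 15.
Compare {Site 3, Site 4}: total 21.
Compare {Site 2, Site 3}: total 27.
No size-2 selection does better; minimum is 15.

15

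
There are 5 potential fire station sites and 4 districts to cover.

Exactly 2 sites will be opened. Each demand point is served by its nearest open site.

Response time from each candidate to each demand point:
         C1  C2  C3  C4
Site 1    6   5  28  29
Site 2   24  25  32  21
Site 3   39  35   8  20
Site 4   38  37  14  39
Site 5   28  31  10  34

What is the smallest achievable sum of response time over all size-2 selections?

39

Open {Site 1, Site 3}.
  C1→Site 1 6, C2→Site 1 5, C3→Site 3 8, C4→Site 3 20  ⇒ total 39.
Compare {Site 1, Site 5}: total 50.
Compare {Site 1, Site 4}: total 54.
No size-2 selection does better; minimum is 39.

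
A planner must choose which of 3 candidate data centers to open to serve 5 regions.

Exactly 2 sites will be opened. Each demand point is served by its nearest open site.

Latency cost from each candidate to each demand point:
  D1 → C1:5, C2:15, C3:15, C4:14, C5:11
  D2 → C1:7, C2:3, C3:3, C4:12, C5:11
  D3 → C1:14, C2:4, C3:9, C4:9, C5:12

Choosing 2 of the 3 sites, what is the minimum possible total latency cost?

33

Open {D2, D3}.
  C1→D2 7, C2→D2 3, C3→D2 3, C4→D3 9, C5→D2 11  ⇒ total 33.
Compare {D1, D2}: total 34.
Compare {D1, D3}: total 38.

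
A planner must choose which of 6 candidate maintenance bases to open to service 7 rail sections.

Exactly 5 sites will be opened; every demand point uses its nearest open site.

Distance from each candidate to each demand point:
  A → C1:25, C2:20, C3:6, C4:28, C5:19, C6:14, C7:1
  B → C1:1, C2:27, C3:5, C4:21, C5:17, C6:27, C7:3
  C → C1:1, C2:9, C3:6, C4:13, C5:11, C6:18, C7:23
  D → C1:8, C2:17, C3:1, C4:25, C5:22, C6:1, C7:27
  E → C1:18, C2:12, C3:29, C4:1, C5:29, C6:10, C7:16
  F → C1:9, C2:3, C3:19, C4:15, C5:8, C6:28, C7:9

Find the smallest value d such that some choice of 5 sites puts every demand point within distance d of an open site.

8

Open {A, B, D, E, F}.
  Farthest demand point is C5 at distance 8 (to F); all others are ≤ 8.
With {A, C, D, E, F} the worst case is 8.
With {B, C, D, E, F} the worst case is 8.
No size-5 selection achieves below 8.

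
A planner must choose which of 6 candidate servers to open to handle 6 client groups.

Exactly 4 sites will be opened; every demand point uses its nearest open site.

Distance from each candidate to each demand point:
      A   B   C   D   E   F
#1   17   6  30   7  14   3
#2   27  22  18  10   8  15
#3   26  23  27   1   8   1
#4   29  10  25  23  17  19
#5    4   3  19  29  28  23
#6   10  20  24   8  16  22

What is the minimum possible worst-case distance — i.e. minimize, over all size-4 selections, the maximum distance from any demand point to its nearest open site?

Open {#1, #2, #3, #4}.
  Farthest demand point is C at distance 18 (to #2); all others are ≤ 18.
With {#1, #2, #3, #5} the worst case is 18.
With {#1, #2, #3, #6} the worst case is 18.
No size-4 selection achieves below 18.

18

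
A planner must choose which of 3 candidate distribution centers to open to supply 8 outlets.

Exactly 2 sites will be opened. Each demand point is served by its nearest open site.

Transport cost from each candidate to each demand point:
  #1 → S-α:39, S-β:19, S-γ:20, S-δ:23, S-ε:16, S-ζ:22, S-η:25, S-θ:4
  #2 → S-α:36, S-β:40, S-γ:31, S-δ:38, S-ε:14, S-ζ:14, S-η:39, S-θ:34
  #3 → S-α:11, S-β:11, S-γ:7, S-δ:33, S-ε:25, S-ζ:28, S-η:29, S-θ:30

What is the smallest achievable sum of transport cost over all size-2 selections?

Open {#1, #3}.
  S-α→#3 11, S-β→#3 11, S-γ→#3 7, S-δ→#1 23, S-ε→#1 16, S-ζ→#1 22, S-η→#1 25, S-θ→#1 4  ⇒ total 119.
Compare {#2, #3}: total 149.
Compare {#1, #2}: total 155.

119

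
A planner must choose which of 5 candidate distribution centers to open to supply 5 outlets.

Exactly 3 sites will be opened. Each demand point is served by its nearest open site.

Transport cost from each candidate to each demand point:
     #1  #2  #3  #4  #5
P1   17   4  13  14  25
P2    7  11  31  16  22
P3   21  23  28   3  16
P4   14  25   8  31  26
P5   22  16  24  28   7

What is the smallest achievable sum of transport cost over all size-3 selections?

Open {P1, P2, P3}.
  #1→P2 7, #2→P1 4, #3→P1 13, #4→P3 3, #5→P3 16  ⇒ total 43.
Compare {P1, P3, P5}: total 44.
Compare {P1, P2, P5}: total 45.
No size-3 selection does better; minimum is 43.

43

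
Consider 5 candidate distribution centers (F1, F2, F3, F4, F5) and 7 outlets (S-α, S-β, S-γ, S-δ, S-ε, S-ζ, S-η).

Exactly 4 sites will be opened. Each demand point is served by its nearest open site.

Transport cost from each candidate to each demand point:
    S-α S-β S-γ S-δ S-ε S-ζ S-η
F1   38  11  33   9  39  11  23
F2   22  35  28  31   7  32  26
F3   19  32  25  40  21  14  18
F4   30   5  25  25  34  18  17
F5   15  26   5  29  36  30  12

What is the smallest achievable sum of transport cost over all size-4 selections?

64

Open {F1, F2, F4, F5}.
  S-α→F5 15, S-β→F4 5, S-γ→F5 5, S-δ→F1 9, S-ε→F2 7, S-ζ→F1 11, S-η→F5 12  ⇒ total 64.
Compare {F1, F2, F3, F5}: total 70.
Compare {F1, F3, F4, F5}: total 78.
No size-4 selection does better; minimum is 64.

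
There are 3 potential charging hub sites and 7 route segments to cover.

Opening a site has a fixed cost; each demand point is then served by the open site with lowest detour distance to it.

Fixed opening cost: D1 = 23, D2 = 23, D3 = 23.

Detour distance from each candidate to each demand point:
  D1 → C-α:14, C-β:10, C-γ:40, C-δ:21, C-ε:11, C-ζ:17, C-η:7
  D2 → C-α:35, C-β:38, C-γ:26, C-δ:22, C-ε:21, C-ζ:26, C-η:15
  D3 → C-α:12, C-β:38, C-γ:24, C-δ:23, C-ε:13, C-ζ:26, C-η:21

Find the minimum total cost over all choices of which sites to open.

143

Open {D1}: assign each demand point to its cheapest open site.
  C-α→D1 14, C-β→D1 10, C-γ→D1 40, C-δ→D1 21, C-ε→D1 11, C-ζ→D1 17, C-η→D1 7
  detour distance 120, fixed 23 → total 143.
Compare {D1, D3}: detour distance 102 + fixed 46 = 148.
Compare {D1, D2}: detour distance 106 + fixed 46 = 152.
Compare {D1, D2, D3}: detour distance 102 + fixed 69 = 171.
All other subsets cost ≥ 148. Minimum total cost: 143.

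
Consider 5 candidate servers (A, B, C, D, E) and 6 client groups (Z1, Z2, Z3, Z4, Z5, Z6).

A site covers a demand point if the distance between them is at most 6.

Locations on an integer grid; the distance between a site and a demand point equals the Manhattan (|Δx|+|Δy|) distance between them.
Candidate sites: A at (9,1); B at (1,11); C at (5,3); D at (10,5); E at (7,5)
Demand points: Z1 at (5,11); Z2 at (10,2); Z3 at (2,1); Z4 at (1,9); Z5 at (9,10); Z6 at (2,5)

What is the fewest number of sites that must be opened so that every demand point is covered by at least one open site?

3

Coverage sets (demand points within 6 of each site):
  A: {Z2}
  B: {Z1, Z4}
  C: {Z2, Z3, Z6}
  D: {Z2, Z5}
  E: {Z2, Z6}
No 2 sites suffice: every size-2 union leaves at least one demand point uncovered.
But {B, C, D} covers everything, so the minimum is 3.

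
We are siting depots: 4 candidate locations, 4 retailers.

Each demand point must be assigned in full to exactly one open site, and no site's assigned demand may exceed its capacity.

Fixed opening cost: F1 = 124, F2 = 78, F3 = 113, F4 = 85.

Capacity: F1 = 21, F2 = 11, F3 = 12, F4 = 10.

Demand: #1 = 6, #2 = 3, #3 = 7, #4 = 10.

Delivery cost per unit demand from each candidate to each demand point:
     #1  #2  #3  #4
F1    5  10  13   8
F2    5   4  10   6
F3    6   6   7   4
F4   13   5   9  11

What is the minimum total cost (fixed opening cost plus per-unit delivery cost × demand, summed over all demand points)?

394

Open {F1, F2}; cheapest assignment that respects the capacities:
  F1 (cap 21, load 16): #1, #4 — cost 6×5 + 10×8 = 110
  F2 (cap 11, load 10): #2, #3 — cost 3×4 + 7×10 = 82
  Shipping 192, fixed 202 → total 394.
  Any other capacity-feasible assignment to {F1, F2} ships for at least 192.
Compare {F1, F4}: its best feasible assignment gives total 397.
Compare {F1, F3}: its best feasible assignment gives total 414.
Every other set of open sites that can feasibly serve all demand totals ≥ 397 even under its best assignment. Minimum: 394.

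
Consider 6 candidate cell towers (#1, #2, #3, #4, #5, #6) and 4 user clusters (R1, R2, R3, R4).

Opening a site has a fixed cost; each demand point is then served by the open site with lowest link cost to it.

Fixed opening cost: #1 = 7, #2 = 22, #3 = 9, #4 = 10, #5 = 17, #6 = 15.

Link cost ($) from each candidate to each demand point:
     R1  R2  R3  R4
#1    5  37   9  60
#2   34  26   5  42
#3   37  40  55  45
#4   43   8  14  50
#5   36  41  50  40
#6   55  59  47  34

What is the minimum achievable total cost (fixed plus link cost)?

88

Open {#1, #4, #6}: assign each demand point to its cheapest open site.
  R1→#1 5, R2→#4 8, R3→#1 9, R4→#6 34
  link cost 56, fixed 32 → total 88.
Compare {#1, #4}: link cost 72 + fixed 17 = 89.
Compare {#1, #3, #4}: link cost 67 + fixed 26 = 93.
Compare {#1, #4, #5}: link cost 62 + fixed 34 = 96.
All other subsets cost ≥ 89. Minimum total cost: 88.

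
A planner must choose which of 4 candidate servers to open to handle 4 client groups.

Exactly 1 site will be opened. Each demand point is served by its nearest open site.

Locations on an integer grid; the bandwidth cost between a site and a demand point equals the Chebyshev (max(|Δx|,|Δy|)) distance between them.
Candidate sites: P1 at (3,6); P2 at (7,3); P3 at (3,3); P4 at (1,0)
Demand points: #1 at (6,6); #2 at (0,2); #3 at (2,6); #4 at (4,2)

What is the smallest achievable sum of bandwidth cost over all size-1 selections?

Open {P3}.
  #1→P3 3, #2→P3 3, #3→P3 3, #4→P3 1  ⇒ total 10.
Compare {P1}: total 12.
Compare {P4}: total 17.
No size-1 selection does better; minimum is 10.

10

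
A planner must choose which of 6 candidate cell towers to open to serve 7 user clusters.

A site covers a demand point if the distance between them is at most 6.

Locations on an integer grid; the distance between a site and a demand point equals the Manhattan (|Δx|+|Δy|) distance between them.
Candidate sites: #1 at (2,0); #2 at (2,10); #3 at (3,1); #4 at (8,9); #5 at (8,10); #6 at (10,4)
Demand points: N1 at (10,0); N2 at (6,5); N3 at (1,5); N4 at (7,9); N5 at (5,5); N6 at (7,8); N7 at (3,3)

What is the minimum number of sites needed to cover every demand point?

3

Coverage sets (demand points within 6 of each site):
  #1: {N3, N7}
  #2: {N3, N4}
  #3: {N3, N5, N7}
  #4: {N2, N4, N6}
  #5: {N4, N6}
  #6: {N1, N2, N5}
No 2 sites suffice: every size-2 union leaves at least one demand point uncovered.
But {#1, #4, #6} covers everything, so the minimum is 3.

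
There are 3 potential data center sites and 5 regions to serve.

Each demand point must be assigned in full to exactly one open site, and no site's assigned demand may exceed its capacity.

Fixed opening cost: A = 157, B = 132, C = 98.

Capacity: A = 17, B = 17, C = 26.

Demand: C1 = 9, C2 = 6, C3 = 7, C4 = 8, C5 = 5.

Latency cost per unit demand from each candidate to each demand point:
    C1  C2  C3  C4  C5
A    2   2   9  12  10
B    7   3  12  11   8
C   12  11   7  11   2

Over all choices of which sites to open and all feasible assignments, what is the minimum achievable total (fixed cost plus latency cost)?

432

Open {A, C}; cheapest assignment that respects the capacities:
  A (cap 17, load 15): C1, C2 — cost 9×2 + 6×2 = 30
  C (cap 26, load 20): C3, C4, C5 — cost 7×7 + 8×11 + 5×2 = 147
  Shipping 177, fixed 255 → total 432.
  Any other capacity-feasible assignment to {A, C} ships for at least 177.
Compare {B, C}: its best feasible assignment gives total 458.
Compare {A, B, C}: its best feasible assignment gives total 564.
Every other set of open sites that can feasibly serve all demand totals ≥ 458 even under its best assignment. Minimum: 432.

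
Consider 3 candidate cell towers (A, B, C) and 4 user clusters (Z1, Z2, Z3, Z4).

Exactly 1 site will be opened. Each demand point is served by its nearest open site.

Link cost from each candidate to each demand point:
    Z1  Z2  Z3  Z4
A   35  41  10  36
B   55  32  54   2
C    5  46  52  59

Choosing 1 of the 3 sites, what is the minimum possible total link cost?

122

Open {A}.
  Z1→A 35, Z2→A 41, Z3→A 10, Z4→A 36  ⇒ total 122.
Compare {B}: total 143.
Compare {C}: total 162.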